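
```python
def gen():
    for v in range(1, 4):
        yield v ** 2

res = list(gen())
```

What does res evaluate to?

Step 1: For each v in range(1, 4), yield v**2:
  v=1: yield 1**2 = 1
  v=2: yield 2**2 = 4
  v=3: yield 3**2 = 9
Therefore res = [1, 4, 9].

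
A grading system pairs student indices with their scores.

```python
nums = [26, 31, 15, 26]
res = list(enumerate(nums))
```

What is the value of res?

Step 1: enumerate pairs each element with its index:
  (0, 26)
  (1, 31)
  (2, 15)
  (3, 26)
Therefore res = [(0, 26), (1, 31), (2, 15), (3, 26)].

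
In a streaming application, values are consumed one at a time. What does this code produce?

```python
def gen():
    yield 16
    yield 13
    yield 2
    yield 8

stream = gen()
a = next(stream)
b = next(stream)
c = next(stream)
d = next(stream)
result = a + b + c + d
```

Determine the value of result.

Step 1: Create generator and consume all values:
  a = next(stream) = 16
  b = next(stream) = 13
  c = next(stream) = 2
  d = next(stream) = 8
Step 2: result = 16 + 13 + 2 + 8 = 39.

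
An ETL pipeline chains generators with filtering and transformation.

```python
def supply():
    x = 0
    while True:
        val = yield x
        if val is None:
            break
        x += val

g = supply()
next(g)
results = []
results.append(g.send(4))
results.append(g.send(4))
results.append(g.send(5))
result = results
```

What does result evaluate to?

Step 1: next(g) -> yield 0.
Step 2: send(4) -> x = 4, yield 4.
Step 3: send(4) -> x = 8, yield 8.
Step 4: send(5) -> x = 13, yield 13.
Therefore result = [4, 8, 13].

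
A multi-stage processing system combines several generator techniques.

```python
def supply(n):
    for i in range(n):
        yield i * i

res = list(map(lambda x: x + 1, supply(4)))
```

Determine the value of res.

Step 1: supply(4) yields squares: [0, 1, 4, 9].
Step 2: map adds 1 to each: [1, 2, 5, 10].
Therefore res = [1, 2, 5, 10].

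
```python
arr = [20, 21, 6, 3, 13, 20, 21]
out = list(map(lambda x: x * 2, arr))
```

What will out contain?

Step 1: Apply lambda x: x * 2 to each element:
  20 -> 40
  21 -> 42
  6 -> 12
  3 -> 6
  13 -> 26
  20 -> 40
  21 -> 42
Therefore out = [40, 42, 12, 6, 26, 40, 42].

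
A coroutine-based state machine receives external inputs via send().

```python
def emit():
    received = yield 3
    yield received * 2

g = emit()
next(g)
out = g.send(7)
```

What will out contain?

Step 1: next(g) advances to first yield, producing 3.
Step 2: send(7) resumes, received = 7.
Step 3: yield received * 2 = 7 * 2 = 14.
Therefore out = 14.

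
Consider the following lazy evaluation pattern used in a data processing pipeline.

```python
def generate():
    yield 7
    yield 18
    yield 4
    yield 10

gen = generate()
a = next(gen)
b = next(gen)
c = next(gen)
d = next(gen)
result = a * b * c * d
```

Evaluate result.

Step 1: Create generator and consume all values:
  a = next(gen) = 7
  b = next(gen) = 18
  c = next(gen) = 4
  d = next(gen) = 10
Step 2: result = 7 * 18 * 4 * 10 = 5040.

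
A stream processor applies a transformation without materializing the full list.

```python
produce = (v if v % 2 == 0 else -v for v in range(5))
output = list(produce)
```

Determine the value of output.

Step 1: For each v in range(5), yield v if even, else -v:
  v=0: even, yield 0
  v=1: odd, yield -1
  v=2: even, yield 2
  v=3: odd, yield -3
  v=4: even, yield 4
Therefore output = [0, -1, 2, -3, 4].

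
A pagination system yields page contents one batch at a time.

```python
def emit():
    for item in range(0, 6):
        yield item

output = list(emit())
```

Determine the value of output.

Step 1: The generator yields each value from range(0, 6).
Step 2: list() consumes all yields: [0, 1, 2, 3, 4, 5].
Therefore output = [0, 1, 2, 3, 4, 5].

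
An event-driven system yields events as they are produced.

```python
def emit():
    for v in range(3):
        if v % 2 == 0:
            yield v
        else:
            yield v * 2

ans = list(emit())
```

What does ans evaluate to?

Step 1: For each v in range(3), yield v if even, else v*2:
  v=0 (even): yield 0
  v=1 (odd): yield 1*2 = 2
  v=2 (even): yield 2
Therefore ans = [0, 2, 2].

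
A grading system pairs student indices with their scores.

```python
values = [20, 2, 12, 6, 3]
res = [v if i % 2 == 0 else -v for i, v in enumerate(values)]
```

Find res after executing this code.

Step 1: For each (i, v), keep v if i is even, negate if odd:
  i=0 (even): keep 20
  i=1 (odd): negate to -2
  i=2 (even): keep 12
  i=3 (odd): negate to -6
  i=4 (even): keep 3
Therefore res = [20, -2, 12, -6, 3].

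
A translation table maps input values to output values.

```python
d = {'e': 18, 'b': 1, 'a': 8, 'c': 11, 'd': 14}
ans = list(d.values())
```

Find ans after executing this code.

Step 1: d.values() returns the dictionary values in insertion order.
Therefore ans = [18, 1, 8, 11, 14].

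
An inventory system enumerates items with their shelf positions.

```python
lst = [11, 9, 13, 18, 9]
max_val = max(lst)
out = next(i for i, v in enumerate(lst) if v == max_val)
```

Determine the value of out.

Step 1: max([11, 9, 13, 18, 9]) = 18.
Step 2: Find first index where value == 18:
  Index 0: 11 != 18
  Index 1: 9 != 18
  Index 2: 13 != 18
  Index 3: 18 == 18, found!
Therefore out = 3.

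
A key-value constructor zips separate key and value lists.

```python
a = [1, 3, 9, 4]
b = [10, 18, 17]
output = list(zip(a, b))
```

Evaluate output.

Step 1: zip stops at shortest (len(a)=4, len(b)=3):
  Index 0: (1, 10)
  Index 1: (3, 18)
  Index 2: (9, 17)
Step 2: Last element of a (4) has no pair, dropped.
Therefore output = [(1, 10), (3, 18), (9, 17)].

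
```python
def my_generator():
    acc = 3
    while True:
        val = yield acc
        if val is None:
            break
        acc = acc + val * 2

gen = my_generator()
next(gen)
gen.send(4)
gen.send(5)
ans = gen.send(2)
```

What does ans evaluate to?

Step 1: next() -> yield acc=3.
Step 2: send(4) -> val=4, acc = 3 + 4*2 = 11, yield 11.
Step 3: send(5) -> val=5, acc = 11 + 5*2 = 21, yield 21.
Step 4: send(2) -> val=2, acc = 21 + 2*2 = 25, yield 25.
Therefore ans = 25.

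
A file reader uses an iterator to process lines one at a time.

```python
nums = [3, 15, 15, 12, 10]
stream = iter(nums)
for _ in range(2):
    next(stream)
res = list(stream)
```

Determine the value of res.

Step 1: Create iterator over [3, 15, 15, 12, 10].
Step 2: Advance 2 positions (consuming [3, 15]).
Step 3: list() collects remaining elements: [15, 12, 10].
Therefore res = [15, 12, 10].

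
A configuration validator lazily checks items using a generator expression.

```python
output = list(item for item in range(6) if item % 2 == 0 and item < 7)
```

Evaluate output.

Step 1: Filter range(6) where item % 2 == 0 and item < 7:
  item=0: both conditions met, included
  item=1: excluded (1 % 2 != 0)
  item=2: both conditions met, included
  item=3: excluded (3 % 2 != 0)
  item=4: both conditions met, included
  item=5: excluded (5 % 2 != 0)
Therefore output = [0, 2, 4].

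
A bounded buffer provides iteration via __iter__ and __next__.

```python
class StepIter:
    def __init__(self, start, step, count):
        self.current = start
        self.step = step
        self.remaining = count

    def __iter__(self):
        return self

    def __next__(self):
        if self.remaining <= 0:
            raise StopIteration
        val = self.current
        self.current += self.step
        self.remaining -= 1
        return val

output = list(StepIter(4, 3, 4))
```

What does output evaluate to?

Step 1: StepIter starts at 4, increments by 3, for 4 steps:
  Yield 4, then current += 3
  Yield 7, then current += 3
  Yield 10, then current += 3
  Yield 13, then current += 3
Therefore output = [4, 7, 10, 13].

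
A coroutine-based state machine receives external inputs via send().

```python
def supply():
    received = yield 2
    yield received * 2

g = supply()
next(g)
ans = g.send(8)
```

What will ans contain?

Step 1: next(g) advances to first yield, producing 2.
Step 2: send(8) resumes, received = 8.
Step 3: yield received * 2 = 8 * 2 = 16.
Therefore ans = 16.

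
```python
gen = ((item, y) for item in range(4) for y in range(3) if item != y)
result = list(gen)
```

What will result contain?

Step 1: Nested generator over range(4) x range(3) where item != y:
  (0, 0): excluded (item == y)
  (0, 1): included
  (0, 2): included
  (1, 0): included
  (1, 1): excluded (item == y)
  (1, 2): included
  (2, 0): included
  (2, 1): included
  (2, 2): excluded (item == y)
  (3, 0): included
  (3, 1): included
  (3, 2): included
Therefore result = [(0, 1), (0, 2), (1, 0), (1, 2), (2, 0), (2, 1), (3, 0), (3, 1), (3, 2)].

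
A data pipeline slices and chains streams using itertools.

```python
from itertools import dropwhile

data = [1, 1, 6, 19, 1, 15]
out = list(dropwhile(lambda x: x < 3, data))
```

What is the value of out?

Step 1: dropwhile drops elements while < 3:
  1 < 3: dropped
  1 < 3: dropped
  6: kept (dropping stopped)
Step 2: Remaining elements kept regardless of condition.
Therefore out = [6, 19, 1, 15].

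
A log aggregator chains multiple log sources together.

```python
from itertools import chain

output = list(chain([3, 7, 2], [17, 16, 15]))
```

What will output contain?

Step 1: chain() concatenates iterables: [3, 7, 2] + [17, 16, 15].
Therefore output = [3, 7, 2, 17, 16, 15].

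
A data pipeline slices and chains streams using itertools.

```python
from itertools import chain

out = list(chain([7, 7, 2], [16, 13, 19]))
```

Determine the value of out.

Step 1: chain() concatenates iterables: [7, 7, 2] + [16, 13, 19].
Therefore out = [7, 7, 2, 16, 13, 19].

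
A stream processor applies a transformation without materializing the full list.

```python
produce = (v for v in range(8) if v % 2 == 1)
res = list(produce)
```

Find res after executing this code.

Step 1: Filter range(8) keeping only odd values:
  v=0: even, excluded
  v=1: odd, included
  v=2: even, excluded
  v=3: odd, included
  v=4: even, excluded
  v=5: odd, included
  v=6: even, excluded
  v=7: odd, included
Therefore res = [1, 3, 5, 7].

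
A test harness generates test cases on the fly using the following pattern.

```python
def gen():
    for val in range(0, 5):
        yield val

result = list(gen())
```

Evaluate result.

Step 1: The generator yields each value from range(0, 5).
Step 2: list() consumes all yields: [0, 1, 2, 3, 4].
Therefore result = [0, 1, 2, 3, 4].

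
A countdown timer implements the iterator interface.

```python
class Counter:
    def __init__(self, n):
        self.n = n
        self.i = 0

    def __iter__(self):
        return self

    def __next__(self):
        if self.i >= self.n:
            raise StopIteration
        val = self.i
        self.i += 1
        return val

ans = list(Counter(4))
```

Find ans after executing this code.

Step 1: Counter(4) creates an iterator counting 0 to 3.
Step 2: list() consumes all values: [0, 1, 2, 3].
Therefore ans = [0, 1, 2, 3].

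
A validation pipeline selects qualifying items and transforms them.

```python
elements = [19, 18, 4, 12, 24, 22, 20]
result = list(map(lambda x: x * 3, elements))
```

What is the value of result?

Step 1: Apply lambda x: x * 3 to each element:
  19 -> 57
  18 -> 54
  4 -> 12
  12 -> 36
  24 -> 72
  22 -> 66
  20 -> 60
Therefore result = [57, 54, 12, 36, 72, 66, 60].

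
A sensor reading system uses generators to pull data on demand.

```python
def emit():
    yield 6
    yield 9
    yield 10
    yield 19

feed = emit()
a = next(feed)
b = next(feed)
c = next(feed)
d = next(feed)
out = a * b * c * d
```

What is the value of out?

Step 1: Create generator and consume all values:
  a = next(feed) = 6
  b = next(feed) = 9
  c = next(feed) = 10
  d = next(feed) = 19
Step 2: out = 6 * 9 * 10 * 19 = 10260.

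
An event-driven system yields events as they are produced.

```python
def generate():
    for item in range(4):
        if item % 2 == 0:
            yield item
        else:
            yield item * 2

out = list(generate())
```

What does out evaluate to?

Step 1: For each item in range(4), yield item if even, else item*2:
  item=0 (even): yield 0
  item=1 (odd): yield 1*2 = 2
  item=2 (even): yield 2
  item=3 (odd): yield 3*2 = 6
Therefore out = [0, 2, 2, 6].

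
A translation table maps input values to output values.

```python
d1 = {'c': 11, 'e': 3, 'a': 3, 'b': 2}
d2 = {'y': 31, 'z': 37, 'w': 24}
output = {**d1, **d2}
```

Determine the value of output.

Step 1: Merge d1 and d2 (d2 values override on key conflicts).
Step 2: d1 has keys ['c', 'e', 'a', 'b'], d2 has keys ['y', 'z', 'w'].
Therefore output = {'c': 11, 'e': 3, 'a': 3, 'b': 2, 'y': 31, 'z': 37, 'w': 24}.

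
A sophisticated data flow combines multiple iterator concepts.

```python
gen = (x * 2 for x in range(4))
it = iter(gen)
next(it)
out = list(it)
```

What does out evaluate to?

Step 1: Generator produces [0, 2, 4, 6].
Step 2: next(it) consumes first element (0).
Step 3: list(it) collects remaining: [2, 4, 6].
Therefore out = [2, 4, 6].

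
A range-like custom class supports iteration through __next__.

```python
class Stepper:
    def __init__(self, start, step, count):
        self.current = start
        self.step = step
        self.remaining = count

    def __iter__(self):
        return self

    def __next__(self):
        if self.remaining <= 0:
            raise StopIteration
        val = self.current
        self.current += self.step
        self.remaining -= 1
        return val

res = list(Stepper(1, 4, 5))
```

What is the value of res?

Step 1: Stepper starts at 1, increments by 4, for 5 steps:
  Yield 1, then current += 4
  Yield 5, then current += 4
  Yield 9, then current += 4
  Yield 13, then current += 4
  Yield 17, then current += 4
Therefore res = [1, 5, 9, 13, 17].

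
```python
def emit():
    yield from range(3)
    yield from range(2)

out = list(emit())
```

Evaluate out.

Step 1: Trace yields in order:
  yield 0
  yield 1
  yield 2
  yield 0
  yield 1
Therefore out = [0, 1, 2, 0, 1].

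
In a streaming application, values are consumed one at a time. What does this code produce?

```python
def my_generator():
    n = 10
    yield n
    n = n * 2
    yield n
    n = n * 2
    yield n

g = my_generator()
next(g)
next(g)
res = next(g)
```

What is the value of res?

Step 1: Trace through generator execution:
  Yield 1: n starts at 10, yield 10
  Yield 2: n = 10 * 2 = 20, yield 20
  Yield 3: n = 20 * 2 = 40, yield 40
Step 2: First next() gets 10, second next() gets the second value, third next() yields 40.
Therefore res = 40.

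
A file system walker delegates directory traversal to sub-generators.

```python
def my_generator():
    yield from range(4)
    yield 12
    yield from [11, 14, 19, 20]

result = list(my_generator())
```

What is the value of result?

Step 1: Trace yields in order:
  yield 0
  yield 1
  yield 2
  yield 3
  yield 12
  yield 11
  yield 14
  yield 19
  yield 20
Therefore result = [0, 1, 2, 3, 12, 11, 14, 19, 20].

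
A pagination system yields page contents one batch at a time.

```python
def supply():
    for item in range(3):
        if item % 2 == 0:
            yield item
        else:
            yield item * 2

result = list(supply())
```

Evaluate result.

Step 1: For each item in range(3), yield item if even, else item*2:
  item=0 (even): yield 0
  item=1 (odd): yield 1*2 = 2
  item=2 (even): yield 2
Therefore result = [0, 2, 2].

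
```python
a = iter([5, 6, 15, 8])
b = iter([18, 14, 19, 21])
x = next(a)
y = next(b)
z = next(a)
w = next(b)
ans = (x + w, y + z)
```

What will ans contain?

Step 1: a iterates [5, 6, 15, 8], b iterates [18, 14, 19, 21].
Step 2: x = next(a) = 5, y = next(b) = 18.
Step 3: z = next(a) = 6, w = next(b) = 14.
Step 4: ans = (5 + 14, 18 + 6) = (19, 24).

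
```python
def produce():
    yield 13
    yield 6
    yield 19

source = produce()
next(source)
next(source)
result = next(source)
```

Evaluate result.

Step 1: produce() creates a generator.
Step 2: next(source) yields 13 (consumed and discarded).
Step 3: next(source) yields 6 (consumed and discarded).
Step 4: next(source) yields 19, assigned to result.
Therefore result = 19.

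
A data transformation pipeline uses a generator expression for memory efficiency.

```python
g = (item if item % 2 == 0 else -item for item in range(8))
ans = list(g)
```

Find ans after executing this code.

Step 1: For each item in range(8), yield item if even, else -item:
  item=0: even, yield 0
  item=1: odd, yield -1
  item=2: even, yield 2
  item=3: odd, yield -3
  item=4: even, yield 4
  item=5: odd, yield -5
  item=6: even, yield 6
  item=7: odd, yield -7
Therefore ans = [0, -1, 2, -3, 4, -5, 6, -7].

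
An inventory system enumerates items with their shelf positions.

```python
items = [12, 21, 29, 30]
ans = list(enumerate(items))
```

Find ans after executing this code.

Step 1: enumerate pairs each element with its index:
  (0, 12)
  (1, 21)
  (2, 29)
  (3, 30)
Therefore ans = [(0, 12), (1, 21), (2, 29), (3, 30)].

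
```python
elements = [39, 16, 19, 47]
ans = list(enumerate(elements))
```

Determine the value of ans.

Step 1: enumerate pairs each element with its index:
  (0, 39)
  (1, 16)
  (2, 19)
  (3, 47)
Therefore ans = [(0, 39), (1, 16), (2, 19), (3, 47)].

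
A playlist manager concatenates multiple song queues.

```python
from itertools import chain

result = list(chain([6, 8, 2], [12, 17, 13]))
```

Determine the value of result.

Step 1: chain() concatenates iterables: [6, 8, 2] + [12, 17, 13].
Therefore result = [6, 8, 2, 12, 17, 13].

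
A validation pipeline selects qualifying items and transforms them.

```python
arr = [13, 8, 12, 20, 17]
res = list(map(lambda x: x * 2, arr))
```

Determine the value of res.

Step 1: Apply lambda x: x * 2 to each element:
  13 -> 26
  8 -> 16
  12 -> 24
  20 -> 40
  17 -> 34
Therefore res = [26, 16, 24, 40, 34].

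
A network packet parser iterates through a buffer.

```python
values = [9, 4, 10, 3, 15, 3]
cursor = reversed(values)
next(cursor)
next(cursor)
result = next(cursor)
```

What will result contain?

Step 1: reversed([9, 4, 10, 3, 15, 3]) gives iterator: [3, 15, 3, 10, 4, 9].
Step 2: First next() = 3, second next() = 15.
Step 3: Third next() = 3.
Therefore result = 3.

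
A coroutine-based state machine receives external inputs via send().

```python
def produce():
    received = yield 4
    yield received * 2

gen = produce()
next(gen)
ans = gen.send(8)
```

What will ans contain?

Step 1: next(gen) advances to first yield, producing 4.
Step 2: send(8) resumes, received = 8.
Step 3: yield received * 2 = 8 * 2 = 16.
Therefore ans = 16.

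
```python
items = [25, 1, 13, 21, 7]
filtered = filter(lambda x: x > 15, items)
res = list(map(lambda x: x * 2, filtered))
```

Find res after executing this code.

Step 1: Filter items for elements > 15:
  25: kept
  1: removed
  13: removed
  21: kept
  7: removed
Step 2: Map x * 2 on filtered [25, 21]:
  25 -> 50
  21 -> 42
Therefore res = [50, 42].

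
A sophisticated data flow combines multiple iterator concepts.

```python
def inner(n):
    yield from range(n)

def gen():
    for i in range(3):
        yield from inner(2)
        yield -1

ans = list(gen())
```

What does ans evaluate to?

Step 1: For each i in range(3):
  i=0: yield from inner(2) -> [0, 1], then yield -1
  i=1: yield from inner(2) -> [0, 1], then yield -1
  i=2: yield from inner(2) -> [0, 1], then yield -1
Therefore ans = [0, 1, -1, 0, 1, -1, 0, 1, -1].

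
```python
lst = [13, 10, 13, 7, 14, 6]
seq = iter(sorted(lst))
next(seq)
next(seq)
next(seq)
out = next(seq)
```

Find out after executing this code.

Step 1: sorted([13, 10, 13, 7, 14, 6]) = [6, 7, 10, 13, 13, 14].
Step 2: Create iterator and skip 3 elements.
Step 3: next() returns 13.
Therefore out = 13.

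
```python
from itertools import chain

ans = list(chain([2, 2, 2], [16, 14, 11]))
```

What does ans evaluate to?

Step 1: chain() concatenates iterables: [2, 2, 2] + [16, 14, 11].
Therefore ans = [2, 2, 2, 16, 14, 11].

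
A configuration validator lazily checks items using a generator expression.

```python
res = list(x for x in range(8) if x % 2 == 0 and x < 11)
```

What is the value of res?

Step 1: Filter range(8) where x % 2 == 0 and x < 11:
  x=0: both conditions met, included
  x=1: excluded (1 % 2 != 0)
  x=2: both conditions met, included
  x=3: excluded (3 % 2 != 0)
  x=4: both conditions met, included
  x=5: excluded (5 % 2 != 0)
  x=6: both conditions met, included
  x=7: excluded (7 % 2 != 0)
Therefore res = [0, 2, 4, 6].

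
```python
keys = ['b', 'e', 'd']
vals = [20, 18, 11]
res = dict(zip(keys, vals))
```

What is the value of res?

Step 1: zip pairs keys with values:
  'b' -> 20
  'e' -> 18
  'd' -> 11
Therefore res = {'b': 20, 'e': 18, 'd': 11}.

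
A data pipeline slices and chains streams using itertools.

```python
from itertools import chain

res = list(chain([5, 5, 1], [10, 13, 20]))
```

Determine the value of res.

Step 1: chain() concatenates iterables: [5, 5, 1] + [10, 13, 20].
Therefore res = [5, 5, 1, 10, 13, 20].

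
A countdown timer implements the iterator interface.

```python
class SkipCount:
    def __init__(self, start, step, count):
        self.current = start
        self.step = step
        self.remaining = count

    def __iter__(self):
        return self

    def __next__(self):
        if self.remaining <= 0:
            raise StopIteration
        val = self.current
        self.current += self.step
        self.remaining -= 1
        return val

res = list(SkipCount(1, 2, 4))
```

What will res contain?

Step 1: SkipCount starts at 1, increments by 2, for 4 steps:
  Yield 1, then current += 2
  Yield 3, then current += 2
  Yield 5, then current += 2
  Yield 7, then current += 2
Therefore res = [1, 3, 5, 7].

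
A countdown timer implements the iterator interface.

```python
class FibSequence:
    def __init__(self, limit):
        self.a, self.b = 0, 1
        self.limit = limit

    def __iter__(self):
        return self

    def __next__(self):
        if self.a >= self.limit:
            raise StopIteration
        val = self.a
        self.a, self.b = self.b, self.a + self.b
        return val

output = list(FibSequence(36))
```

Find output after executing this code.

Step 1: Fibonacci-like sequence (a=0, b=1) until >= 36:
  Yield 0, then a,b = 1,1
  Yield 1, then a,b = 1,2
  Yield 1, then a,b = 2,3
  Yield 2, then a,b = 3,5
  Yield 3, then a,b = 5,8
  Yield 5, then a,b = 8,13
  Yield 8, then a,b = 13,21
  Yield 13, then a,b = 21,34
  Yield 21, then a,b = 34,55
  Yield 34, then a,b = 55,89
Step 2: 55 >= 36, stop.
Therefore output = [0, 1, 1, 2, 3, 5, 8, 13, 21, 34].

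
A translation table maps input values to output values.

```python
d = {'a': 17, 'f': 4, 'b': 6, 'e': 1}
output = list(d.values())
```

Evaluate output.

Step 1: d.values() returns the dictionary values in insertion order.
Therefore output = [17, 4, 6, 1].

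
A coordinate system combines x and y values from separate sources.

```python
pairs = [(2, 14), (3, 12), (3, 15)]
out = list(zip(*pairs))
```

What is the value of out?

Step 1: zip(*pairs) transposes: unzips [(2, 14), (3, 12), (3, 15)] into separate sequences.
Step 2: First elements: (2, 3, 3), second elements: (14, 12, 15).
Therefore out = [(2, 3, 3), (14, 12, 15)].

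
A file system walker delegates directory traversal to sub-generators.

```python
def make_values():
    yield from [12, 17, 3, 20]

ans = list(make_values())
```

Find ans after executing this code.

Step 1: yield from delegates to the iterable, yielding each element.
Step 2: Collected values: [12, 17, 3, 20].
Therefore ans = [12, 17, 3, 20].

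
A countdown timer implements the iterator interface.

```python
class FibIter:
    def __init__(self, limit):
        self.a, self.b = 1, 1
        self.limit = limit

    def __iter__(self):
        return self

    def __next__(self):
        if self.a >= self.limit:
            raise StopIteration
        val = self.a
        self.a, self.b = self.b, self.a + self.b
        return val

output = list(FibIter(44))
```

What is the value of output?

Step 1: Fibonacci-like sequence (a=1, b=1) until >= 44:
  Yield 1, then a,b = 1,2
  Yield 1, then a,b = 2,3
  Yield 2, then a,b = 3,5
  Yield 3, then a,b = 5,8
  Yield 5, then a,b = 8,13
  Yield 8, then a,b = 13,21
  Yield 13, then a,b = 21,34
  Yield 21, then a,b = 34,55
  Yield 34, then a,b = 55,89
Step 2: 55 >= 44, stop.
Therefore output = [1, 1, 2, 3, 5, 8, 13, 21, 34].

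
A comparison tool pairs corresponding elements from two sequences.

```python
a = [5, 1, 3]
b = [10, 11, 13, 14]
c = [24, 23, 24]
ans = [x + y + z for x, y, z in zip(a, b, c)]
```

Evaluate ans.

Step 1: zip three lists (truncates to shortest, len=3):
  5 + 10 + 24 = 39
  1 + 11 + 23 = 35
  3 + 13 + 24 = 40
Therefore ans = [39, 35, 40].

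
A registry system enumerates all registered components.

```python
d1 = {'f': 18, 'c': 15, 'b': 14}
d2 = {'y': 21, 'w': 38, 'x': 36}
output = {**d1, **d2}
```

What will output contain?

Step 1: Merge d1 and d2 (d2 values override on key conflicts).
Step 2: d1 has keys ['f', 'c', 'b'], d2 has keys ['y', 'w', 'x'].
Therefore output = {'f': 18, 'c': 15, 'b': 14, 'y': 21, 'w': 38, 'x': 36}.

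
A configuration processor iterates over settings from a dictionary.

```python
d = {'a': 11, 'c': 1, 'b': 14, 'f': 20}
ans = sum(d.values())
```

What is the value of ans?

Step 1: d.values() = [11, 1, 14, 20].
Step 2: sum = 46.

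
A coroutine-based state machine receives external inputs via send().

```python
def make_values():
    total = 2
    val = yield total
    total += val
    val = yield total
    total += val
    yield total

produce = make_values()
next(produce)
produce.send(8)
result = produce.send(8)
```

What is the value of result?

Step 1: next() -> yield total=2.
Step 2: send(8) -> val=8, total = 2+8 = 10, yield 10.
Step 3: send(8) -> val=8, total = 10+8 = 18, yield 18.
Therefore result = 18.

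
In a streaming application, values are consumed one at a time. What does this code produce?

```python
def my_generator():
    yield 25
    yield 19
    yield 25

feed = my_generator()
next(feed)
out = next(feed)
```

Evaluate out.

Step 1: my_generator() creates a generator.
Step 2: next(feed) yields 25 (consumed and discarded).
Step 3: next(feed) yields 19, assigned to out.
Therefore out = 19.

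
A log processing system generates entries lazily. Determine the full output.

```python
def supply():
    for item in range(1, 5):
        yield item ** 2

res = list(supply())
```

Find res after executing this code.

Step 1: For each item in range(1, 5), yield item**2:
  item=1: yield 1**2 = 1
  item=2: yield 2**2 = 4
  item=3: yield 3**2 = 9
  item=4: yield 4**2 = 16
Therefore res = [1, 4, 9, 16].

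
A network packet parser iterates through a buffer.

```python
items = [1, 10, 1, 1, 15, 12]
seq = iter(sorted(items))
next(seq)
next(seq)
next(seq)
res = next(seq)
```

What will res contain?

Step 1: sorted([1, 10, 1, 1, 15, 12]) = [1, 1, 1, 10, 12, 15].
Step 2: Create iterator and skip 3 elements.
Step 3: next() returns 10.
Therefore res = 10.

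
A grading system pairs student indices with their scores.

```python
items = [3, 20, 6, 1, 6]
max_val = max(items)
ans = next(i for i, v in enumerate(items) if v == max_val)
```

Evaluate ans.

Step 1: max([3, 20, 6, 1, 6]) = 20.
Step 2: Find first index where value == 20:
  Index 0: 3 != 20
  Index 1: 20 == 20, found!
Therefore ans = 1.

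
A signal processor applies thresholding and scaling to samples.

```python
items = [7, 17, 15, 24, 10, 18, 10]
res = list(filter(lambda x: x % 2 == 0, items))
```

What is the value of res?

Step 1: Filter elements divisible by 2:
  7 % 2 = 1: removed
  17 % 2 = 1: removed
  15 % 2 = 1: removed
  24 % 2 = 0: kept
  10 % 2 = 0: kept
  18 % 2 = 0: kept
  10 % 2 = 0: kept
Therefore res = [24, 10, 18, 10].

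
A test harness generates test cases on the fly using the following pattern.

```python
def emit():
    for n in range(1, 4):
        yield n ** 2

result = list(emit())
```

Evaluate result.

Step 1: For each n in range(1, 4), yield n**2:
  n=1: yield 1**2 = 1
  n=2: yield 2**2 = 4
  n=3: yield 3**2 = 9
Therefore result = [1, 4, 9].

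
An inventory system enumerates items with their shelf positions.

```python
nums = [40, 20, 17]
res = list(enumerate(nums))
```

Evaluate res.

Step 1: enumerate pairs each element with its index:
  (0, 40)
  (1, 20)
  (2, 17)
Therefore res = [(0, 40), (1, 20), (2, 17)].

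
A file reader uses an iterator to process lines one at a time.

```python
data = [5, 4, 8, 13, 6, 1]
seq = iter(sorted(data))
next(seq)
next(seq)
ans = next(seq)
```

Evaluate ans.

Step 1: sorted([5, 4, 8, 13, 6, 1]) = [1, 4, 5, 6, 8, 13].
Step 2: Create iterator and skip 2 elements.
Step 3: next() returns 5.
Therefore ans = 5.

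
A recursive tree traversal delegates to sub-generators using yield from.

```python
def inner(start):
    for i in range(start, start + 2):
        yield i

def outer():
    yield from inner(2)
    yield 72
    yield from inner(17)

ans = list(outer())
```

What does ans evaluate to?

Step 1: outer() delegates to inner(2):
  yield 2
  yield 3
Step 2: yield 72
Step 3: Delegates to inner(17):
  yield 17
  yield 18
Therefore ans = [2, 3, 72, 17, 18].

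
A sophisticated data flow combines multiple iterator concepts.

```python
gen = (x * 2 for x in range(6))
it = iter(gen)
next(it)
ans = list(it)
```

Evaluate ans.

Step 1: Generator produces [0, 2, 4, 6, 8, 10].
Step 2: next(it) consumes first element (0).
Step 3: list(it) collects remaining: [2, 4, 6, 8, 10].
Therefore ans = [2, 4, 6, 8, 10].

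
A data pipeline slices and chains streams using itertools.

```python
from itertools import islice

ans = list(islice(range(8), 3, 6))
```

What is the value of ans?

Step 1: islice(range(8), 3, 6) takes elements at indices [3, 6).
Step 2: Elements: [3, 4, 5].
Therefore ans = [3, 4, 5].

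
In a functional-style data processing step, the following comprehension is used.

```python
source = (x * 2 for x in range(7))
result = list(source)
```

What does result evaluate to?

Step 1: For each x in range(7), compute x*2:
  x=0: 0*2 = 0
  x=1: 1*2 = 2
  x=2: 2*2 = 4
  x=3: 3*2 = 6
  x=4: 4*2 = 8
  x=5: 5*2 = 10
  x=6: 6*2 = 12
Therefore result = [0, 2, 4, 6, 8, 10, 12].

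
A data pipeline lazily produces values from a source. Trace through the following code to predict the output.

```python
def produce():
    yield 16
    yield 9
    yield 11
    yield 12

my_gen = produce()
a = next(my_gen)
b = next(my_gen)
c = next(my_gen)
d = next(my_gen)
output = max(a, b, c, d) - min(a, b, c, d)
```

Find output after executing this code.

Step 1: Create generator and consume all values:
  a = next(my_gen) = 16
  b = next(my_gen) = 9
  c = next(my_gen) = 11
  d = next(my_gen) = 12
Step 2: max = 16, min = 9, output = 16 - 9 = 7.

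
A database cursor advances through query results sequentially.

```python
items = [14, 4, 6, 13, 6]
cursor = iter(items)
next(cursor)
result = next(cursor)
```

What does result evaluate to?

Step 1: Create iterator over [14, 4, 6, 13, 6].
Step 2: next() consumes 14.
Step 3: next() returns 4.
Therefore result = 4.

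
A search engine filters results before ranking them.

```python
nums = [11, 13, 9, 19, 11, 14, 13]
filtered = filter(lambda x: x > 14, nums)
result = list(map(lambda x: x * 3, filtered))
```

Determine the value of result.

Step 1: Filter nums for elements > 14:
  11: removed
  13: removed
  9: removed
  19: kept
  11: removed
  14: removed
  13: removed
Step 2: Map x * 3 on filtered [19]:
  19 -> 57
Therefore result = [57].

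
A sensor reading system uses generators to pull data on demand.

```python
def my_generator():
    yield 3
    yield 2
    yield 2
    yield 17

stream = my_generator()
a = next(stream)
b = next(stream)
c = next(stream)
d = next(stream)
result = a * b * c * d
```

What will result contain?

Step 1: Create generator and consume all values:
  a = next(stream) = 3
  b = next(stream) = 2
  c = next(stream) = 2
  d = next(stream) = 17
Step 2: result = 3 * 2 * 2 * 17 = 204.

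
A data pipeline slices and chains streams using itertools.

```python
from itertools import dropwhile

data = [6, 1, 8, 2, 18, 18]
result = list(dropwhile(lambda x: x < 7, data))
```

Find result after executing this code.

Step 1: dropwhile drops elements while < 7:
  6 < 7: dropped
  1 < 7: dropped
  8: kept (dropping stopped)
Step 2: Remaining elements kept regardless of condition.
Therefore result = [8, 2, 18, 18].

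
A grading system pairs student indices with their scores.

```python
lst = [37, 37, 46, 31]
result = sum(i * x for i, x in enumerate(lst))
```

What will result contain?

Step 1: Compute i * x for each (i, x) in enumerate([37, 37, 46, 31]):
  i=0, x=37: 0*37 = 0
  i=1, x=37: 1*37 = 37
  i=2, x=46: 2*46 = 92
  i=3, x=31: 3*31 = 93
Step 2: sum = 0 + 37 + 92 + 93 = 222.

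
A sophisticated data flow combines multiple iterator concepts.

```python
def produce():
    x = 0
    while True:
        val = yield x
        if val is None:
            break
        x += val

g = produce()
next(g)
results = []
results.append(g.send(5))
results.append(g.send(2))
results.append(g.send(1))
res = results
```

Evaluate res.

Step 1: next(g) -> yield 0.
Step 2: send(5) -> x = 5, yield 5.
Step 3: send(2) -> x = 7, yield 7.
Step 4: send(1) -> x = 8, yield 8.
Therefore res = [5, 7, 8].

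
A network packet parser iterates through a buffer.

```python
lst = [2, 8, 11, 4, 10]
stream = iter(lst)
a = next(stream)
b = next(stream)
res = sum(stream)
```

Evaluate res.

Step 1: Create iterator over [2, 8, 11, 4, 10].
Step 2: a = next() = 2, b = next() = 8.
Step 3: sum() of remaining [11, 4, 10] = 25.
Therefore res = 25.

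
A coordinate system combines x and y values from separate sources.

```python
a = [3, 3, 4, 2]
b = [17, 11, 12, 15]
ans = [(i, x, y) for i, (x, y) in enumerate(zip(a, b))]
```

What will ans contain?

Step 1: enumerate(zip(a, b)) gives index with paired elements:
  i=0: (3, 17)
  i=1: (3, 11)
  i=2: (4, 12)
  i=3: (2, 15)
Therefore ans = [(0, 3, 17), (1, 3, 11), (2, 4, 12), (3, 2, 15)].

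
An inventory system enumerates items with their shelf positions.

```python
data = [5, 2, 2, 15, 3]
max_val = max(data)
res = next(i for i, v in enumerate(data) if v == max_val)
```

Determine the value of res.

Step 1: max([5, 2, 2, 15, 3]) = 15.
Step 2: Find first index where value == 15:
  Index 0: 5 != 15
  Index 1: 2 != 15
  Index 2: 2 != 15
  Index 3: 15 == 15, found!
Therefore res = 3.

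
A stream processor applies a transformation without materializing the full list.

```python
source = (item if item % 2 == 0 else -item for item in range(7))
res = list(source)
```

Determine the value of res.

Step 1: For each item in range(7), yield item if even, else -item:
  item=0: even, yield 0
  item=1: odd, yield -1
  item=2: even, yield 2
  item=3: odd, yield -3
  item=4: even, yield 4
  item=5: odd, yield -5
  item=6: even, yield 6
Therefore res = [0, -1, 2, -3, 4, -5, 6].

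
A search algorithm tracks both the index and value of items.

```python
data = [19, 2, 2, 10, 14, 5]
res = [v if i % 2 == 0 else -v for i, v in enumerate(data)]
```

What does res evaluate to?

Step 1: For each (i, v), keep v if i is even, negate if odd:
  i=0 (even): keep 19
  i=1 (odd): negate to -2
  i=2 (even): keep 2
  i=3 (odd): negate to -10
  i=4 (even): keep 14
  i=5 (odd): negate to -5
Therefore res = [19, -2, 2, -10, 14, -5].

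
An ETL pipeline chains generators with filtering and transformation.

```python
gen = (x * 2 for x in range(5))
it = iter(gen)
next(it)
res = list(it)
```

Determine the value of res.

Step 1: Generator produces [0, 2, 4, 6, 8].
Step 2: next(it) consumes first element (0).
Step 3: list(it) collects remaining: [2, 4, 6, 8].
Therefore res = [2, 4, 6, 8].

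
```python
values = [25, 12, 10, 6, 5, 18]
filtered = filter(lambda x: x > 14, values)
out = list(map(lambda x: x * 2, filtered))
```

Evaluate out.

Step 1: Filter values for elements > 14:
  25: kept
  12: removed
  10: removed
  6: removed
  5: removed
  18: kept
Step 2: Map x * 2 on filtered [25, 18]:
  25 -> 50
  18 -> 36
Therefore out = [50, 36].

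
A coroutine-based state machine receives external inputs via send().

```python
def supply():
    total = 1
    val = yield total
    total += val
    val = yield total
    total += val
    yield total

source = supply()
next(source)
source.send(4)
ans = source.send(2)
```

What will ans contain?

Step 1: next() -> yield total=1.
Step 2: send(4) -> val=4, total = 1+4 = 5, yield 5.
Step 3: send(2) -> val=2, total = 5+2 = 7, yield 7.
Therefore ans = 7.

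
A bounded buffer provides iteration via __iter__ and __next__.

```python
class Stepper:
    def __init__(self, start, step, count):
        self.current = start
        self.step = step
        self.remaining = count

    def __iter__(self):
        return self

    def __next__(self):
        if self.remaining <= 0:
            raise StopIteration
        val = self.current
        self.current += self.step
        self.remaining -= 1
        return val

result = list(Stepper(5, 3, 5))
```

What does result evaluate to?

Step 1: Stepper starts at 5, increments by 3, for 5 steps:
  Yield 5, then current += 3
  Yield 8, then current += 3
  Yield 11, then current += 3
  Yield 14, then current += 3
  Yield 17, then current += 3
Therefore result = [5, 8, 11, 14, 17].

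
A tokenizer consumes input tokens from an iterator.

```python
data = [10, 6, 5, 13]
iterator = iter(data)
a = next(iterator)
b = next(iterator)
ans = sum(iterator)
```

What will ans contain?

Step 1: Create iterator over [10, 6, 5, 13].
Step 2: a = next() = 10, b = next() = 6.
Step 3: sum() of remaining [5, 13] = 18.
Therefore ans = 18.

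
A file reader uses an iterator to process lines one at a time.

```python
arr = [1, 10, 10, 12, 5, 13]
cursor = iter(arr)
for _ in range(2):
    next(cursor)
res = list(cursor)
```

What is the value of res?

Step 1: Create iterator over [1, 10, 10, 12, 5, 13].
Step 2: Advance 2 positions (consuming [1, 10]).
Step 3: list() collects remaining elements: [10, 12, 5, 13].
Therefore res = [10, 12, 5, 13].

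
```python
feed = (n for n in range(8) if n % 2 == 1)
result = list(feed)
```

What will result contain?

Step 1: Filter range(8) keeping only odd values:
  n=0: even, excluded
  n=1: odd, included
  n=2: even, excluded
  n=3: odd, included
  n=4: even, excluded
  n=5: odd, included
  n=6: even, excluded
  n=7: odd, included
Therefore result = [1, 3, 5, 7].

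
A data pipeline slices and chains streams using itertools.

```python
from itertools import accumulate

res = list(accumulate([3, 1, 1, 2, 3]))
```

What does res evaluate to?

Step 1: accumulate computes running sums:
  + 3 = 3
  + 1 = 4
  + 1 = 5
  + 2 = 7
  + 3 = 10
Therefore res = [3, 4, 5, 7, 10].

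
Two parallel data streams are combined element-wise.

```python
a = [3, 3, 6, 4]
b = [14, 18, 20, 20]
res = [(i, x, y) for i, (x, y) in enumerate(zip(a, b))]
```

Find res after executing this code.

Step 1: enumerate(zip(a, b)) gives index with paired elements:
  i=0: (3, 14)
  i=1: (3, 18)
  i=2: (6, 20)
  i=3: (4, 20)
Therefore res = [(0, 3, 14), (1, 3, 18), (2, 6, 20), (3, 4, 20)].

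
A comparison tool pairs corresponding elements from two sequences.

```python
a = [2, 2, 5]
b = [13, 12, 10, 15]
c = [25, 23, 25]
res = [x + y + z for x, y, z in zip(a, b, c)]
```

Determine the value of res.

Step 1: zip three lists (truncates to shortest, len=3):
  2 + 13 + 25 = 40
  2 + 12 + 23 = 37
  5 + 10 + 25 = 40
Therefore res = [40, 37, 40].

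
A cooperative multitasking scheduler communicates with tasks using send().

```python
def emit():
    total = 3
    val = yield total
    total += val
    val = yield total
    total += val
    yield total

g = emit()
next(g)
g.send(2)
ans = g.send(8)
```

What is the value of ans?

Step 1: next() -> yield total=3.
Step 2: send(2) -> val=2, total = 3+2 = 5, yield 5.
Step 3: send(8) -> val=8, total = 5+8 = 13, yield 13.
Therefore ans = 13.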